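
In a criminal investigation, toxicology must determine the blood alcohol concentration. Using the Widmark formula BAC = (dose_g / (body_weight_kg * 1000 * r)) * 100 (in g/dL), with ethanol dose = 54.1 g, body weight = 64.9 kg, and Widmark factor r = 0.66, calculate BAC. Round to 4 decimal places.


Applying the Widmark formula:
BAC = (dose_g / (body_wt * 1000 * r)) * 100
Denominator = 64.9 * 1000 * 0.66 = 42834
BAC = (54.1 / 42834) * 100
BAC = 0.1263 g/dL

0.1263


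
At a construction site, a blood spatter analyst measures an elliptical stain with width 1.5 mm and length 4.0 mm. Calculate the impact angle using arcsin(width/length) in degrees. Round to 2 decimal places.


Blood spatter impact angle calculation:
width / length = 1.5 / 4.0 = 0.375
angle = arcsin(0.375)
angle = 22.02 degrees

22.02


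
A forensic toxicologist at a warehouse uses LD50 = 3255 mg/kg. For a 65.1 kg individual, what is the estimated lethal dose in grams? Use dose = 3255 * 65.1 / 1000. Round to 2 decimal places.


Lethal dose calculation:
Lethal dose = LD50 * body_weight / 1000
= 3255 * 65.1 / 1000
= 211900.5 / 1000
= 211.90 g

211.90


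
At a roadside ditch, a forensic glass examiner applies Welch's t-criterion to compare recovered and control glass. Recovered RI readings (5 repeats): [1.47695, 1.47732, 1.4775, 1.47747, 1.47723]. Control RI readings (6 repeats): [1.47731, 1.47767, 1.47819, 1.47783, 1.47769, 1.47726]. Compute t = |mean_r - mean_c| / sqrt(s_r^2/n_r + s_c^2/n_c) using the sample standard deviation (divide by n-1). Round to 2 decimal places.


Welch's t-criterion for glass RI comparison:
Recovered mean = sum / n_r = 7.38647 / 5 = 1.477294
Control mean = sum / n_c = 8.86595 / 6 = 1.4776583
Recovered sample variance s_r^2 = 4.913e-08
Control sample variance s_c^2 = 1.18657e-07
Welch SE (unpooled) = sqrt(s_r^2/n_r + s_c^2/n_c) = sqrt(9.826e-09 + 1.97761e-08) = sqrt(2.96021e-08) = 0.000172053
|mean_r - mean_c| = 0.000364333
t = 0.000364333 / 0.000172053 = 2.12

2.12


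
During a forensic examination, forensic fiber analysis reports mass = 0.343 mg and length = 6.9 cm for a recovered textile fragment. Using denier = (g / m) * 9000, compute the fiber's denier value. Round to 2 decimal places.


Denier calculation:
Mass in grams = 0.343 mg / 1000 = 0.000343 g
Length in meters = 6.9 cm / 100 = 0.069 m
Linear density = mass / length = 0.000343 / 0.069 = 0.00497101 g/m
Denier = (g/m) * 9000 = 0.00497101 * 9000 = 44.74

44.74


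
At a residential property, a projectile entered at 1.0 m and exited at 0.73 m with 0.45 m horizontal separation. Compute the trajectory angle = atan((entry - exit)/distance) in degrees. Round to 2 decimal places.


Bullet trajectory angle:
Height difference = 1.0 - 0.73 = 0.27 m
angle = atan(0.27 / 0.45)
angle = atan(0.6)
angle = 30.96 degrees

30.96


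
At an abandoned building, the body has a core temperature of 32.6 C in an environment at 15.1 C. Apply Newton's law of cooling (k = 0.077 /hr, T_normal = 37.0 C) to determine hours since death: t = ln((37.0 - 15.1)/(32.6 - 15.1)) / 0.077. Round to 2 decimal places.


Using Newton's law of cooling:
t = ln((T_normal - T_ambient) / (T_body - T_ambient)) / k
T_normal - T_ambient = 21.9
T_body - T_ambient = 17.5
Ratio = 1.251429
ln(ratio) = 0.224286
t = 0.224286 / 0.077 = 2.91 hours

2.91


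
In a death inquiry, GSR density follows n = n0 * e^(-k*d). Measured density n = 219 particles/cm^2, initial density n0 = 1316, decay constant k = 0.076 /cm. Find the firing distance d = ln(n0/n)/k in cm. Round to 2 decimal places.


GSR distance calculation:
n0/n = 1316 / 219 = 6.009132
ln(n0/n) = 1.79328
d = 1.79328 / 0.076 = 23.60 cm

23.60


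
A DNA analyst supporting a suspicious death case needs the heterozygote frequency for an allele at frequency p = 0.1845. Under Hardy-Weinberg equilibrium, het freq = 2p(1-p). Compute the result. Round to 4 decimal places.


Hardy-Weinberg heterozygote frequency:
q = 1 - p = 1 - 0.1845 = 0.8155
2pq = 2 * 0.1845 * 0.8155 = 0.3009

0.3009


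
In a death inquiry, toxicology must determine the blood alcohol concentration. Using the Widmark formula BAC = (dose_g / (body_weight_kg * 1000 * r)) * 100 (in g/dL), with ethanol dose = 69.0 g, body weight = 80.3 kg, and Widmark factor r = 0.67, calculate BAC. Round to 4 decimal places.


Applying the Widmark formula:
BAC = (dose_g / (body_wt * 1000 * r)) * 100
Denominator = 80.3 * 1000 * 0.67 = 53801
BAC = (69.0 / 53801) * 100
BAC = 0.1283 g/dL

0.1283


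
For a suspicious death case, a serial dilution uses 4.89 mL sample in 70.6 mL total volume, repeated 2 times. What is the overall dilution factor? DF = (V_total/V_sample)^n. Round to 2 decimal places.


Dilution factor calculation:
Single dilution = V_total / V_sample = 70.6 / 4.89 ≈ 14.437628
Number of dilutions = 2
Total DF = (70.6 / 4.89)^2 (full precision, rounded at the end) = 208.45

208.45


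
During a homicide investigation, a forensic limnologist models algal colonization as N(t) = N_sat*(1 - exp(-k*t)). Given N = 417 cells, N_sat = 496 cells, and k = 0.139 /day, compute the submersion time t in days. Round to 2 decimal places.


PMSI from diatom colonization curve:
N / N_sat = 417 / 496 = 0.840726
1 - N/N_sat = 0.159274
ln(1 - N/N_sat) = -1.837129
t = -ln(1 - N/N_sat) / k = -(-1.837129) / 0.139 = 13.22 days

13.22


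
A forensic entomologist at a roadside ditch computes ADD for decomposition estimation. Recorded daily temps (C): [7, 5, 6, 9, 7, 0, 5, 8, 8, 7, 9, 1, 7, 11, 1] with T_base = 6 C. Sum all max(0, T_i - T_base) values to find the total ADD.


Computing ADD day by day:
Day 1: max(0, 7 - 6) = 1
Day 2: max(0, 5 - 6) = 0
Day 3: max(0, 6 - 6) = 0
Day 4: max(0, 9 - 6) = 3
Day 5: max(0, 7 - 6) = 1
Day 6: max(0, 0 - 6) = 0
Day 7: max(0, 5 - 6) = 0
Day 8: max(0, 8 - 6) = 2
Day 9: max(0, 8 - 6) = 2
Day 10: max(0, 7 - 6) = 1
Day 11: max(0, 9 - 6) = 3
Day 12: max(0, 1 - 6) = 0
Day 13: max(0, 7 - 6) = 1
Day 14: max(0, 11 - 6) = 5
Day 15: max(0, 1 - 6) = 0
Total ADD = 19

19


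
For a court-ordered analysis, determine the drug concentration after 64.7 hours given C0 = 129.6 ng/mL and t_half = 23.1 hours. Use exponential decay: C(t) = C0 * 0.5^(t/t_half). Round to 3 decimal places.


Drug concentration decay:
Number of half-lives = t / t_half = 64.7 / 23.1 = 2.800866
Decay factor = 0.5^2.800866 = 0.14350113
C(t) = 129.6 * 0.14350113 = 18.598 ng/mL

18.598


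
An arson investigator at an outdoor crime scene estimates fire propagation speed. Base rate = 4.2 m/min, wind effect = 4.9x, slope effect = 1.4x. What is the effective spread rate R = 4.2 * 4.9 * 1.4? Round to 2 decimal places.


Fire spread rate calculation:
R = R0 * wind_factor * slope_factor
= 4.2 * 4.9 * 1.4
= 20.58 * 1.4
= 28.81 m/min

28.81


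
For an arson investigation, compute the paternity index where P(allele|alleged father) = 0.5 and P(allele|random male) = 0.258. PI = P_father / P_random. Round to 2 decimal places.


Paternity Index calculation:
PI = P(allele|father) / P(allele|random)
PI = 0.5 / 0.258
PI = 1.94

1.94


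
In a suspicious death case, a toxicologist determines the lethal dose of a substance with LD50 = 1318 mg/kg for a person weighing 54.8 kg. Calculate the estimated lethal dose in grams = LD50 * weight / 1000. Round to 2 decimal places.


Lethal dose calculation:
Lethal dose = LD50 * body_weight / 1000
= 1318 * 54.8 / 1000
= 72226.4 / 1000
= 72.23 g

72.23


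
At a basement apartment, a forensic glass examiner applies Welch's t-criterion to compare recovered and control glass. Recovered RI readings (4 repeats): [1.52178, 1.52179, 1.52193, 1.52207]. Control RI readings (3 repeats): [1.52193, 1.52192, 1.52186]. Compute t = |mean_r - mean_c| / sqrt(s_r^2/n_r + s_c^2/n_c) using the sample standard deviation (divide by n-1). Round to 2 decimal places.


Welch's t-criterion for glass RI comparison:
Recovered mean = sum / n_r = 6.08757 / 4 = 1.5218925
Control mean = sum / n_c = 4.56571 / 3 = 1.5219033
Recovered sample variance s_r^2 = 1.86917e-08
Control sample variance s_c^2 = 1.43333e-09
Welch SE (unpooled) = sqrt(s_r^2/n_r + s_c^2/n_c) = sqrt(4.67292e-09 + 4.77778e-10) = sqrt(5.1507e-09) = 7.17684e-05
|mean_r - mean_c| = 1.08333e-05
t = 1.08333e-05 / 7.17684e-05 = 0.15

0.15


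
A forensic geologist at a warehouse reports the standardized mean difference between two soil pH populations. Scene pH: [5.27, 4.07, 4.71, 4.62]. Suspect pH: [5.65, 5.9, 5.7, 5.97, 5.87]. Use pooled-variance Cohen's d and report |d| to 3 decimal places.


Pooled-variance Cohen's d for soil pH comparison:
Scene mean = 18.67 / 4 = 4.6675
Suspect mean = 29.09 / 5 = 5.818
Scene sample variance s_s^2 = 0.241358
Suspect sample variance s_c^2 = 0.01867
Pooled variance = ((n_s-1)*s_s^2 + (n_c-1)*s_c^2) / (n_s + n_c - 2) = 0.114108
Pooled SD = sqrt(0.114108) = 0.337799
Mean difference = -1.1505
|d| = |-1.1505| / 0.337799 = 3.406

3.406


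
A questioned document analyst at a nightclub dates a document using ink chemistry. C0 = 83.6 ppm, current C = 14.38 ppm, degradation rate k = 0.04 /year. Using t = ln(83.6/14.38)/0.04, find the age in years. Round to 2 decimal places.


Document age estimation:
C0/C = 83.6 / 14.38 = 5.81363
ln(C0/C) = 1.760205
t = 1.760205 / 0.04 = 44.01 years

44.01


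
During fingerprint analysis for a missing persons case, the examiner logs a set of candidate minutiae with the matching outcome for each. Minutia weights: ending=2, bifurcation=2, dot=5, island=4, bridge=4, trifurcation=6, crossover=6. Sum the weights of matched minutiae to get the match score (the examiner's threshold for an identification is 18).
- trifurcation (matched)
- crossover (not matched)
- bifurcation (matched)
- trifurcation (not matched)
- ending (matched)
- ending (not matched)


Weighted minutiae match score:
  trifurcation: matched, +6 (running total 6)
  crossover: not matched, +0
  bifurcation: matched, +2 (running total 8)
  trifurcation: not matched, +0
  ending: matched, +2 (running total 10)
  ending: not matched, +0
Total score = 10
Threshold = 18; verdict = inconclusive

10


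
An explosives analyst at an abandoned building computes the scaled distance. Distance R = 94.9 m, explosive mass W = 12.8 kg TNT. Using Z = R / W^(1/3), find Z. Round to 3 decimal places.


Scaled distance calculation:
W^(1/3) = 12.8^(1/3) = 2.339214
Z = R / W^(1/3) = 94.9 / 2.339214
Z = 40.569 m/kg^(1/3)

40.569


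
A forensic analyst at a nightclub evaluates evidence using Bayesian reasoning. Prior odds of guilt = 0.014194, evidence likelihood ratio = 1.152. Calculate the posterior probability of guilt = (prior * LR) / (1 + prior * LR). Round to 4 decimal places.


Bayesian evidence evaluation:
Posterior odds = prior_odds * LR = 0.014194 * 1.152 = 0.01635149
Posterior probability = posterior_odds / (1 + posterior_odds)
= 0.01635149 / (1 + 0.01635149)
= 0.01635149 / 1.01635149
= 0.0161

0.0161


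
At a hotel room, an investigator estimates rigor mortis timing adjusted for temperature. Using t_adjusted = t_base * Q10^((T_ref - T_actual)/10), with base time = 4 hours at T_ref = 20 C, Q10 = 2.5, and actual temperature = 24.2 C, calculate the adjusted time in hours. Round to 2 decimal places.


Rigor mortis time adjustment:
Exponent = (T_ref - T_actual) / 10 = (20 - 24.2) / 10 = -0.42
Q10 factor = 2.5^-0.42 = 0.68056
t_adjusted = 4 * 0.68056 = 2.72 hours

2.72


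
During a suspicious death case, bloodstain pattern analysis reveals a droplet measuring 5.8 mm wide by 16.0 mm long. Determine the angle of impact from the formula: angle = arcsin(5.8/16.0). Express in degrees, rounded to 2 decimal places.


Blood spatter impact angle calculation:
width / length = 5.8 / 16.0 = 0.3625
angle = arcsin(0.3625)
angle = 21.25 degrees

21.25


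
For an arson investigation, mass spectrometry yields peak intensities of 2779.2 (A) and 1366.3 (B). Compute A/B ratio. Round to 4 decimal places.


Spectral peak ratio:
Peak A = 2779.2 counts
Peak B = 1366.3 counts
Ratio = 2779.2 / 1366.3 = 2.0341

2.0341


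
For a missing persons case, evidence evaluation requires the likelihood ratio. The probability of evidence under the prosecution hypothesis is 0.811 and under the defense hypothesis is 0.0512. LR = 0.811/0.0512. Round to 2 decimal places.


Likelihood ratio calculation:
LR = P(E|Hp) / P(E|Hd)
LR = 0.811 / 0.0512
LR = 15.84

15.84


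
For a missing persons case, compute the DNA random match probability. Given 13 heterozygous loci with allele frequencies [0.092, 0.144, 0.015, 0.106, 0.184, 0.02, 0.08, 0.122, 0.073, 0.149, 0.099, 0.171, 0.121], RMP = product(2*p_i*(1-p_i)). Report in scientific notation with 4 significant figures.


Computing RMP for 13 loci:
Locus 1: 2 * 0.092 * 0.908 = 0.167072
Locus 2: 2 * 0.144 * 0.856 = 0.246528
Locus 3: 2 * 0.015 * 0.985 = 0.02955
Locus 4: 2 * 0.106 * 0.894 = 0.189528
Locus 5: 2 * 0.184 * 0.816 = 0.300288
Locus 6: 2 * 0.02 * 0.98 = 0.0392
Locus 7: 2 * 0.08 * 0.92 = 0.1472
Locus 8: 2 * 0.122 * 0.878 = 0.214232
Locus 9: 2 * 0.073 * 0.927 = 0.135342
Locus 10: 2 * 0.149 * 0.851 = 0.253598
Locus 11: 2 * 0.099 * 0.901 = 0.178398
Locus 12: 2 * 0.171 * 0.829 = 0.283518
Locus 13: 2 * 0.121 * 0.879 = 0.212718
RMP = 3.162e-11

3.162e-11


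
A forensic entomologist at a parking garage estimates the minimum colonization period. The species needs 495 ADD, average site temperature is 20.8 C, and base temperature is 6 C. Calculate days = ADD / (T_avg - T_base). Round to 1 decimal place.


Insect development time:
Effective temperature = avg_temp - T_base = 20.8 - 6 = 14.8 C
Days = ADD / effective_temp = 495 / 14.8 = 33.4 days

33.4


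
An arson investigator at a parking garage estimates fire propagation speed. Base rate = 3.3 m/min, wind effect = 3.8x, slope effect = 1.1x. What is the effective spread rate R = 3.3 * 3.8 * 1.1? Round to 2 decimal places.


Fire spread rate calculation:
R = R0 * wind_factor * slope_factor
= 3.3 * 3.8 * 1.1
= 12.54 * 1.1
= 13.79 m/min

13.79


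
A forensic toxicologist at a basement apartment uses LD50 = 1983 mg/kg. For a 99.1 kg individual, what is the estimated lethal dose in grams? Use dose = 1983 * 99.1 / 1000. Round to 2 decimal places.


Lethal dose calculation:
Lethal dose = LD50 * body_weight / 1000
= 1983 * 99.1 / 1000
= 196515.3 / 1000
= 196.52 g

196.52


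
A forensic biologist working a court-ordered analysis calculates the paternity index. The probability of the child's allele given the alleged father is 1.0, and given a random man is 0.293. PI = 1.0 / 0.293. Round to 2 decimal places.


Paternity Index calculation:
PI = P(allele|father) / P(allele|random)
PI = 1.0 / 0.293
PI = 3.41

3.41


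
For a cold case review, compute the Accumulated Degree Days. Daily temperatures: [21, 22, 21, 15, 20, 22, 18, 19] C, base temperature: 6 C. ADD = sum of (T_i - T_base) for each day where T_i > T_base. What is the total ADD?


Computing ADD day by day:
Day 1: max(0, 21 - 6) = 15
Day 2: max(0, 22 - 6) = 16
Day 3: max(0, 21 - 6) = 15
Day 4: max(0, 15 - 6) = 9
Day 5: max(0, 20 - 6) = 14
Day 6: max(0, 22 - 6) = 16
Day 7: max(0, 18 - 6) = 12
Day 8: max(0, 19 - 6) = 13
Total ADD = 110

110


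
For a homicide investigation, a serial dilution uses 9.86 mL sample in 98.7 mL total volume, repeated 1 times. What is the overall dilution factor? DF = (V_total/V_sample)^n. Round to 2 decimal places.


Dilution factor calculation:
Single dilution = V_total / V_sample = 98.7 / 9.86 ≈ 10.010142
Number of dilutions = 1
Total DF = (98.7 / 9.86)^1 (full precision, rounded at the end) = 10.01

10.01


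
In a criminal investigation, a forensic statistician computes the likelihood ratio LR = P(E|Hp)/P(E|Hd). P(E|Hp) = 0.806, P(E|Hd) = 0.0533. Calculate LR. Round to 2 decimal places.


Likelihood ratio calculation:
LR = P(E|Hp) / P(E|Hd)
LR = 0.806 / 0.0533
LR = 15.12

15.12


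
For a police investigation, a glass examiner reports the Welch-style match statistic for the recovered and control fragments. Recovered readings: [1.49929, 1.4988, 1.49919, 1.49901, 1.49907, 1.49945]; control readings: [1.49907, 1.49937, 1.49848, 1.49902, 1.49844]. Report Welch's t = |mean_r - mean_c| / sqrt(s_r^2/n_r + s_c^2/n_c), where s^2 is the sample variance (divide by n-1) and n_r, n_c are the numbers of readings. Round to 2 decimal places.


Welch's t-criterion for glass RI comparison:
Recovered mean = sum / n_r = 8.99481 / 6 = 1.499135
Control mean = sum / n_c = 7.49438 / 5 = 1.498876
Recovered sample variance s_r^2 = 5.167e-08
Control sample variance s_c^2 = 1.6233e-07
Welch SE (unpooled) = sqrt(s_r^2/n_r + s_c^2/n_c) = sqrt(8.61167e-09 + 3.2466e-08) = sqrt(4.10777e-08) = 0.000202676
|mean_r - mean_c| = 0.000259
t = 0.000259 / 0.000202676 = 1.28

1.28


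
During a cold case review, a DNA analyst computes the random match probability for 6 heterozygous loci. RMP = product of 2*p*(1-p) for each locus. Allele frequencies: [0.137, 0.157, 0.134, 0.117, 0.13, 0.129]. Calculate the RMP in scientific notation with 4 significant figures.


Computing RMP for 6 loci:
Locus 1: 2 * 0.137 * 0.863 = 0.236462
Locus 2: 2 * 0.157 * 0.843 = 0.264702
Locus 3: 2 * 0.134 * 0.866 = 0.232088
Locus 4: 2 * 0.117 * 0.883 = 0.206622
Locus 5: 2 * 0.13 * 0.87 = 0.2262
Locus 6: 2 * 0.129 * 0.871 = 0.224718
RMP = 1.526e-04

1.526e-04


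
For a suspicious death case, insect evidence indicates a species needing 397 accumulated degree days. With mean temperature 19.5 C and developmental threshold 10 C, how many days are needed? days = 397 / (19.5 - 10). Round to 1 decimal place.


Insect development time:
Effective temperature = avg_temp - T_base = 19.5 - 10 = 9.5 C
Days = ADD / effective_temp = 397 / 9.5 = 41.8 days

41.8


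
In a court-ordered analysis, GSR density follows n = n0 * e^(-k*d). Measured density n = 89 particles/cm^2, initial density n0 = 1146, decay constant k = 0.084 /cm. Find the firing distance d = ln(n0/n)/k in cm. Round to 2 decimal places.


GSR distance calculation:
n0/n = 1146 / 89 = 12.876404
ln(n0/n) = 2.555396
d = 2.555396 / 0.084 = 30.42 cm

30.42


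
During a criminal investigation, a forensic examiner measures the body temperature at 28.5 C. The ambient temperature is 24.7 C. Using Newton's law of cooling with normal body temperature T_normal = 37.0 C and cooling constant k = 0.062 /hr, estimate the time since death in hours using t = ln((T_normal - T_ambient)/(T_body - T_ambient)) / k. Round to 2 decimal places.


Using Newton's law of cooling:
t = ln((T_normal - T_ambient) / (T_body - T_ambient)) / k
T_normal - T_ambient = 12.3
T_body - T_ambient = 3.8
Ratio = 3.236842
ln(ratio) = 1.174598
t = 1.174598 / 0.062 = 18.95 hours

18.95


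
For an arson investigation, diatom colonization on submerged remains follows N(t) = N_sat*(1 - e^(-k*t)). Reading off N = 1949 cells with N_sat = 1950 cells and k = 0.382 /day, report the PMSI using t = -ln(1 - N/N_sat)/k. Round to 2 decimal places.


PMSI from diatom colonization curve:
N / N_sat = 1949 / 1950 = 0.999487
1 - N/N_sat = 0.000513
ln(1 - N/N_sat) = -7.575235
t = -ln(1 - N/N_sat) / k = -(-7.575235) / 0.382 = 19.83 days

19.83


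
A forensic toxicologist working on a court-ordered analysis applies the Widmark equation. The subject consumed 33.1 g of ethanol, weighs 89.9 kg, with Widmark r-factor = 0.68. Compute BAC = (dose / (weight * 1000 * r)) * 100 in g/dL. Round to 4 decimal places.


Applying the Widmark formula:
BAC = (dose_g / (body_wt * 1000 * r)) * 100
Denominator = 89.9 * 1000 * 0.68 = 61132
BAC = (33.1 / 61132) * 100
BAC = 0.0541 g/dL

0.0541


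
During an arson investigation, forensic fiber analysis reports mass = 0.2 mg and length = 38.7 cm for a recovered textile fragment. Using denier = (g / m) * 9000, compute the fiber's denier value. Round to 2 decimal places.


Denier calculation:
Mass in grams = 0.2 mg / 1000 = 0.0002 g
Length in meters = 38.7 cm / 100 = 0.387 m
Linear density = mass / length = 0.0002 / 0.387 = 0.0005168 g/m
Denier = (g/m) * 9000 = 0.0005168 * 9000 = 4.65

4.65


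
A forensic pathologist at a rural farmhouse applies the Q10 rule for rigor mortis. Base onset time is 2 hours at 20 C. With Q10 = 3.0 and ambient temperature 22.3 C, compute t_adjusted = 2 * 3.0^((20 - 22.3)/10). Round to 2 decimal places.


Rigor mortis time adjustment:
Exponent = (T_ref - T_actual) / 10 = (20 - 22.3) / 10 = -0.23
Q10 factor = 3.0^-0.23 = 0.77672
t_adjusted = 2 * 0.77672 = 1.55 hours

1.55


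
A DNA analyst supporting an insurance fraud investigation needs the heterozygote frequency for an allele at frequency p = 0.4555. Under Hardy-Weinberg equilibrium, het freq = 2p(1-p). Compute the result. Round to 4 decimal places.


Hardy-Weinberg heterozygote frequency:
q = 1 - p = 1 - 0.4555 = 0.5445
2pq = 2 * 0.4555 * 0.5445 = 0.4960

0.4960


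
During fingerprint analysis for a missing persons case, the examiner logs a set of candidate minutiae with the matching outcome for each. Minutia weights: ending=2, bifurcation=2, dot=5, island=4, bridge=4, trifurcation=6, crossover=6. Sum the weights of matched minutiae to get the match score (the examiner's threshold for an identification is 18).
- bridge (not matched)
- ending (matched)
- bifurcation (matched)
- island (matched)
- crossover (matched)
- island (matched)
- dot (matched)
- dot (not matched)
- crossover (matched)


Weighted minutiae match score:
  bridge: not matched, +0
  ending: matched, +2 (running total 2)
  bifurcation: matched, +2 (running total 4)
  island: matched, +4 (running total 8)
  crossover: matched, +6 (running total 14)
  island: matched, +4 (running total 18)
  dot: matched, +5 (running total 23)
  dot: not matched, +0
  crossover: matched, +6 (running total 29)
Total score = 29
Threshold = 18; verdict = identification

29


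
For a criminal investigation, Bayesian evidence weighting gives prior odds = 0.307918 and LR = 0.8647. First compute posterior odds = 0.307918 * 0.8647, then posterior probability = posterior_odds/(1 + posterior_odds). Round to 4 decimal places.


Bayesian evidence evaluation:
Posterior odds = prior_odds * LR = 0.307918 * 0.8647 = 0.2662567
Posterior probability = posterior_odds / (1 + posterior_odds)
= 0.2662567 / (1 + 0.2662567)
= 0.2662567 / 1.2662567
= 0.2103

0.2103


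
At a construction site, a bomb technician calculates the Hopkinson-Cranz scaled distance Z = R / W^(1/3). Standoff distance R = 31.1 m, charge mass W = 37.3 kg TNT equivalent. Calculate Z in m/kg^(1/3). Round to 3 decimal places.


Scaled distance calculation:
W^(1/3) = 37.3^(1/3) = 3.341204
Z = R / W^(1/3) = 31.1 / 3.341204
Z = 9.308 m/kg^(1/3)

9.308


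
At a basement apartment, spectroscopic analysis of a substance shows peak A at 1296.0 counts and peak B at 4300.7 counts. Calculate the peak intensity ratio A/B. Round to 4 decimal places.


Spectral peak ratio:
Peak A = 1296.0 counts
Peak B = 4300.7 counts
Ratio = 1296.0 / 4300.7 = 0.3013

0.3013


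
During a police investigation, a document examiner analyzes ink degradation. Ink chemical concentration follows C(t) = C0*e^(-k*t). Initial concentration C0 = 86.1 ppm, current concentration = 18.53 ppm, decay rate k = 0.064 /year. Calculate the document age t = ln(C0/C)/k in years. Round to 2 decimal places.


Document age estimation:
C0/C = 86.1 / 18.53 = 4.646519
ln(C0/C) = 1.536118
t = 1.536118 / 0.064 = 24.00 years

24.00


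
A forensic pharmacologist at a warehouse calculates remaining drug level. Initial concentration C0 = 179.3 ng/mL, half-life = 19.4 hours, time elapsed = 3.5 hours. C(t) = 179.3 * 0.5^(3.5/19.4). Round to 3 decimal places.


Drug concentration decay:
Number of half-lives = t / t_half = 3.5 / 19.4 = 0.180412
Decay factor = 0.5^0.180412 = 0.88245095
C(t) = 179.3 * 0.88245095 = 158.223 ng/mL

158.223


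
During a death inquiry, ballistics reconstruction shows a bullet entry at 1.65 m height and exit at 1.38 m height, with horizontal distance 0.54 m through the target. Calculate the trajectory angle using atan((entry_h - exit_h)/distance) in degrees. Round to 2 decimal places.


Bullet trajectory angle:
Height difference = 1.65 - 1.38 = 0.27 m
angle = atan(0.27 / 0.54)
angle = atan(0.5)
angle = 26.57 degrees

26.57


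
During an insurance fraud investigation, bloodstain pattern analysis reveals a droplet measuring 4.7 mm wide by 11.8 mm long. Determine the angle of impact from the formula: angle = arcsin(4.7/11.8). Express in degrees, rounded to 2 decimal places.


Blood spatter impact angle calculation:
width / length = 4.7 / 11.8 = 0.398305
angle = arcsin(0.398305)
angle = 23.47 degrees

23.47


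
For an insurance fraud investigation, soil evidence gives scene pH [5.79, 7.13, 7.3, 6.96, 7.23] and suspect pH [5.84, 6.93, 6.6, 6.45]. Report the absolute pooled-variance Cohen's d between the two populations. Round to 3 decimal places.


Pooled-variance Cohen's d for soil pH comparison:
Scene mean = 34.41 / 5 = 6.882
Suspect mean = 25.82 / 4 = 6.455
Scene sample variance s_s^2 = 0.38897
Suspect sample variance s_c^2 = 0.2083
Pooled variance = ((n_s-1)*s_s^2 + (n_c-1)*s_c^2) / (n_s + n_c - 2) = 0.31154
Pooled SD = sqrt(0.31154) = 0.558158
Mean difference = 0.427
|d| = |0.427| / 0.558158 = 0.765

0.765


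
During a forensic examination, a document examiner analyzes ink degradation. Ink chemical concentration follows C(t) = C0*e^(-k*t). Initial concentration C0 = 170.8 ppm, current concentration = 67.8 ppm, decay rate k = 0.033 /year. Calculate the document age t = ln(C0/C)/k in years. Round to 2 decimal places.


Document age estimation:
C0/C = 170.8 / 67.8 = 2.519174
ln(C0/C) = 0.923931
t = 0.923931 / 0.033 = 28.00 years

28.00


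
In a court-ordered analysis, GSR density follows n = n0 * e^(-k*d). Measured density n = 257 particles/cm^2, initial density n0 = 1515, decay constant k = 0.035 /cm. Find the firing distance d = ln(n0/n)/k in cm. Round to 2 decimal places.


GSR distance calculation:
n0/n = 1515 / 257 = 5.894942
ln(n0/n) = 1.774095
d = 1.774095 / 0.035 = 50.69 cm

50.69


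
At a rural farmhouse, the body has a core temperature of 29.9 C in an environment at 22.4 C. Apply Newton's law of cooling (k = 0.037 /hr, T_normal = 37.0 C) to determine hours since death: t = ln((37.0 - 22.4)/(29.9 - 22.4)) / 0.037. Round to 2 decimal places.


Using Newton's law of cooling:
t = ln((T_normal - T_ambient) / (T_body - T_ambient)) / k
T_normal - T_ambient = 14.6
T_body - T_ambient = 7.5
Ratio = 1.946667
ln(ratio) = 0.666119
t = 0.666119 / 0.037 = 18.00 hours

18.00


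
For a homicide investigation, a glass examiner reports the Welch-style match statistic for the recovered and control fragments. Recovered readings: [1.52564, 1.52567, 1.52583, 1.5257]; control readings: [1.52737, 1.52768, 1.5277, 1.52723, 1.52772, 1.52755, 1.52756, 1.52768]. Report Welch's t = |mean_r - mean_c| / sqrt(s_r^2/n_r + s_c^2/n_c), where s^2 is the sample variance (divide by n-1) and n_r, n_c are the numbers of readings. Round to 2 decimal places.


Welch's t-criterion for glass RI comparison:
Recovered mean = sum / n_r = 6.10284 / 4 = 1.52571
Control mean = sum / n_c = 12.22049 / 8 = 1.5275612
Recovered sample variance s_r^2 = 7e-09
Control sample variance s_c^2 = 3.12982e-08
Welch SE (unpooled) = sqrt(s_r^2/n_r + s_c^2/n_c) = sqrt(1.75e-09 + 3.91228e-09) = sqrt(5.66228e-09) = 7.52481e-05
|mean_r - mean_c| = 0.00185125
t = 0.00185125 / 7.52481e-05 = 24.60

24.60


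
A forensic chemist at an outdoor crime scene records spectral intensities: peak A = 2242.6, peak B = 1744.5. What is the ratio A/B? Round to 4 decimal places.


Spectral peak ratio:
Peak A = 2242.6 counts
Peak B = 1744.5 counts
Ratio = 2242.6 / 1744.5 = 1.2855

1.2855


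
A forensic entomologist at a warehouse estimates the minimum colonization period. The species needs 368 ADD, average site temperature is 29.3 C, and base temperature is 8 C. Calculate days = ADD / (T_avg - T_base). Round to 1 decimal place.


Insect development time:
Effective temperature = avg_temp - T_base = 29.3 - 8 = 21.3 C
Days = ADD / effective_temp = 368 / 21.3 = 17.3 days

17.3


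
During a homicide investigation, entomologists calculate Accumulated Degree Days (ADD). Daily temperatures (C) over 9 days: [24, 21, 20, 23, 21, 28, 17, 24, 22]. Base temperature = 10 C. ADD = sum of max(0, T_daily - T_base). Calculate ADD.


Computing ADD day by day:
Day 1: max(0, 24 - 10) = 14
Day 2: max(0, 21 - 10) = 11
Day 3: max(0, 20 - 10) = 10
Day 4: max(0, 23 - 10) = 13
Day 5: max(0, 21 - 10) = 11
Day 6: max(0, 28 - 10) = 18
Day 7: max(0, 17 - 10) = 7
Day 8: max(0, 24 - 10) = 14
Day 9: max(0, 22 - 10) = 12
Total ADD = 110

110


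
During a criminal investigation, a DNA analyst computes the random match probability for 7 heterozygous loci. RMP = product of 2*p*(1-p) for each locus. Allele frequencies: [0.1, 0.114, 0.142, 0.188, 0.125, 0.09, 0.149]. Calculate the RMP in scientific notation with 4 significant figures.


Computing RMP for 7 loci:
Locus 1: 2 * 0.1 * 0.9 = 0.18
Locus 2: 2 * 0.114 * 0.886 = 0.202008
Locus 3: 2 * 0.142 * 0.858 = 0.243672
Locus 4: 2 * 0.188 * 0.812 = 0.305312
Locus 5: 2 * 0.125 * 0.875 = 0.21875
Locus 6: 2 * 0.09 * 0.91 = 0.1638
Locus 7: 2 * 0.149 * 0.851 = 0.253598
RMP = 2.458e-05

2.458e-05


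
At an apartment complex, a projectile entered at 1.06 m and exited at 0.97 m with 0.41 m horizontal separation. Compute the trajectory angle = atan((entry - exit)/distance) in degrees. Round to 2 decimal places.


Bullet trajectory angle:
Height difference = 1.06 - 0.97 = 0.09 m
angle = atan(0.09 / 0.41)
angle = atan(0.219512)
angle = 12.38 degrees

12.38


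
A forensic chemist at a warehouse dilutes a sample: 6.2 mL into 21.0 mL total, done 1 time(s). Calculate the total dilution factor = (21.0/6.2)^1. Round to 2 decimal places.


Dilution factor calculation:
Single dilution = V_total / V_sample = 21.0 / 6.2 ≈ 3.387097
Number of dilutions = 1
Total DF = (21.0 / 6.2)^1 (full precision, rounded at the end) = 3.39

3.39


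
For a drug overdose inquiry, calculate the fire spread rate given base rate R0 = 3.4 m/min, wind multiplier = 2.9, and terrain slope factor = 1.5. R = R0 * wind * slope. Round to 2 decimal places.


Fire spread rate calculation:
R = R0 * wind_factor * slope_factor
= 3.4 * 2.9 * 1.5
= 9.86 * 1.5
= 14.79 m/min

14.79


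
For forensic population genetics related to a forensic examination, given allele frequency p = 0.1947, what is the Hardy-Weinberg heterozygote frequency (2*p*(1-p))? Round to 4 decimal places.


Hardy-Weinberg heterozygote frequency:
q = 1 - p = 1 - 0.1947 = 0.8053
2pq = 2 * 0.1947 * 0.8053 = 0.3136

0.3136


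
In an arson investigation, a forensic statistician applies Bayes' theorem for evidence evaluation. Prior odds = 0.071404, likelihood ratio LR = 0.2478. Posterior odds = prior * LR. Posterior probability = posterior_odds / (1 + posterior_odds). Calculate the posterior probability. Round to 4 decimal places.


Bayesian evidence evaluation:
Posterior odds = prior_odds * LR = 0.071404 * 0.2478 = 0.01769391
Posterior probability = posterior_odds / (1 + posterior_odds)
= 0.01769391 / (1 + 0.01769391)
= 0.01769391 / 1.01769391
= 0.0174

0.0174


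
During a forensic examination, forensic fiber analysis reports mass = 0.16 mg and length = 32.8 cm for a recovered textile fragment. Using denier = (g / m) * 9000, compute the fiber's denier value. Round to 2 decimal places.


Denier calculation:
Mass in grams = 0.16 mg / 1000 = 0.00016 g
Length in meters = 32.8 cm / 100 = 0.328 m
Linear density = mass / length = 0.00016 / 0.328 = 0.0004878 g/m
Denier = (g/m) * 9000 = 0.0004878 * 9000 = 4.39

4.39


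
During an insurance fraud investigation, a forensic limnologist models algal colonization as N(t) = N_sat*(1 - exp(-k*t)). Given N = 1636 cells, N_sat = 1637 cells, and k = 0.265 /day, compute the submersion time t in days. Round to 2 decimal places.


PMSI from diatom colonization curve:
N / N_sat = 1636 / 1637 = 0.999389
1 - N/N_sat = 0.000611
ln(1 - N/N_sat) = -7.400414
t = -ln(1 - N/N_sat) / k = -(-7.400414) / 0.265 = 27.93 days

27.93


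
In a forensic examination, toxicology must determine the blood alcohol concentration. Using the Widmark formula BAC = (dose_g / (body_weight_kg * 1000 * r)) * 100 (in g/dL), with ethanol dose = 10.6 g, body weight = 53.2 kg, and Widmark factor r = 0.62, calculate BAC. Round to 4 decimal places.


Applying the Widmark formula:
BAC = (dose_g / (body_wt * 1000 * r)) * 100
Denominator = 53.2 * 1000 * 0.62 = 32984
BAC = (10.6 / 32984) * 100
BAC = 0.0321 g/dL

0.0321


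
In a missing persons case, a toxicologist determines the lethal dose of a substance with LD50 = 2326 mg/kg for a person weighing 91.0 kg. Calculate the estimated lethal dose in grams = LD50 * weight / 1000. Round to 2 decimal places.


Lethal dose calculation:
Lethal dose = LD50 * body_weight / 1000
= 2326 * 91.0 / 1000
= 211666 / 1000
= 211.67 g

211.67


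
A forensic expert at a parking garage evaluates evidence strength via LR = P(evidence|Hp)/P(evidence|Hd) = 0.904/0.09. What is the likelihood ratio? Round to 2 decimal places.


Likelihood ratio calculation:
LR = P(E|Hp) / P(E|Hd)
LR = 0.904 / 0.09
LR = 10.04

10.04


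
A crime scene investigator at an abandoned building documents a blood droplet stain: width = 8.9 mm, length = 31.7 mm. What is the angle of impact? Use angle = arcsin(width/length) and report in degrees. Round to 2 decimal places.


Blood spatter impact angle calculation:
width / length = 8.9 / 31.7 = 0.280757
angle = arcsin(0.280757)
angle = 16.31 degrees

16.31


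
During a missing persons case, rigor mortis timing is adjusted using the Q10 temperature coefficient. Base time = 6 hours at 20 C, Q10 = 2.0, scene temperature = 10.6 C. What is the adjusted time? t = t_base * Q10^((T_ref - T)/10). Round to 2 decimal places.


Rigor mortis time adjustment:
Exponent = (T_ref - T_actual) / 10 = (20 - 10.6) / 10 = 0.94
Q10 factor = 2.0^0.94 = 1.91853
t_adjusted = 6 * 1.91853 = 11.51 hours

11.51


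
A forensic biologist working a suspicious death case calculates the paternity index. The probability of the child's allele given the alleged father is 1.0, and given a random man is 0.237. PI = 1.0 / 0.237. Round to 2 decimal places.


Paternity Index calculation:
PI = P(allele|father) / P(allele|random)
PI = 1.0 / 0.237
PI = 4.22

4.22


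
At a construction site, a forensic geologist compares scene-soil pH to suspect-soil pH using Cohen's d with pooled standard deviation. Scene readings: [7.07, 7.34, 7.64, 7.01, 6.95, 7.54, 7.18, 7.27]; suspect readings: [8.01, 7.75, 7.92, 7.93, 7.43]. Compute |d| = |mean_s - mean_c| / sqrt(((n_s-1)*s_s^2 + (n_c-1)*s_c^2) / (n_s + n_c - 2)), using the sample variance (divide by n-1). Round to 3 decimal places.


Pooled-variance Cohen's d for soil pH comparison:
Scene mean = 58 / 8 = 7.25
Suspect mean = 39.04 / 5 = 7.808
Scene sample variance s_s^2 = 0.061371
Suspect sample variance s_c^2 = 0.05362
Pooled variance = ((n_s-1)*s_s^2 + (n_c-1)*s_c^2) / (n_s + n_c - 2) = 0.058553
Pooled SD = sqrt(0.058553) = 0.241977
Mean difference = -0.558
|d| = |-0.558| / 0.241977 = 2.306

2.306


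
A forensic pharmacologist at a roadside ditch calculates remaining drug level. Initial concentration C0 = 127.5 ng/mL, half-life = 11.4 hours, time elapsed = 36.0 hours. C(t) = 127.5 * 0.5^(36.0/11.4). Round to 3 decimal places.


Drug concentration decay:
Number of half-lives = t / t_half = 36.0 / 11.4 = 3.157895
Decay factor = 0.5^3.157895 = 0.11204149
C(t) = 127.5 * 0.11204149 = 14.285 ng/mL

14.285


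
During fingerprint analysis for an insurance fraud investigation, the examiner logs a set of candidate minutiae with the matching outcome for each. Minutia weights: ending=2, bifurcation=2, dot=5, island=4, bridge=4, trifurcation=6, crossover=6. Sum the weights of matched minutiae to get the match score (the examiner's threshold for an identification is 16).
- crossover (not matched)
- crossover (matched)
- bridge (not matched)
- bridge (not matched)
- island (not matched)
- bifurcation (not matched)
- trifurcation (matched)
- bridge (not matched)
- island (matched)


Weighted minutiae match score:
  crossover: not matched, +0
  crossover: matched, +6 (running total 6)
  bridge: not matched, +0
  bridge: not matched, +0
  island: not matched, +0
  bifurcation: not matched, +0
  trifurcation: matched, +6 (running total 12)
  bridge: not matched, +0
  island: matched, +4 (running total 16)
Total score = 16
Threshold = 16; verdict = identification

16


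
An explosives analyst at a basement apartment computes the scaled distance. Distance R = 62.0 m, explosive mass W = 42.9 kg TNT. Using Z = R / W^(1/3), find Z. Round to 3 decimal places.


Scaled distance calculation:
W^(1/3) = 42.9^(1/3) = 3.50068
Z = R / W^(1/3) = 62.0 / 3.50068
Z = 17.711 m/kg^(1/3)

17.711


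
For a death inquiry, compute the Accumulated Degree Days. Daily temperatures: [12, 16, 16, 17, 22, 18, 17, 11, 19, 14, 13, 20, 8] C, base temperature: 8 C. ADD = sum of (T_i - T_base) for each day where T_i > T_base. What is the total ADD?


Computing ADD day by day:
Day 1: max(0, 12 - 8) = 4
Day 2: max(0, 16 - 8) = 8
Day 3: max(0, 16 - 8) = 8
Day 4: max(0, 17 - 8) = 9
Day 5: max(0, 22 - 8) = 14
Day 6: max(0, 18 - 8) = 10
Day 7: max(0, 17 - 8) = 9
Day 8: max(0, 11 - 8) = 3
Day 9: max(0, 19 - 8) = 11
Day 10: max(0, 14 - 8) = 6
Day 11: max(0, 13 - 8) = 5
Day 12: max(0, 20 - 8) = 12
Day 13: max(0, 8 - 8) = 0
Total ADD = 99

99


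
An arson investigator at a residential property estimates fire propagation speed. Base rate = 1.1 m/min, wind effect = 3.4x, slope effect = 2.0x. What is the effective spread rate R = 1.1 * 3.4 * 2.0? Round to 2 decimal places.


Fire spread rate calculation:
R = R0 * wind_factor * slope_factor
= 1.1 * 3.4 * 2.0
= 3.74 * 2.0
= 7.48 m/min

7.48


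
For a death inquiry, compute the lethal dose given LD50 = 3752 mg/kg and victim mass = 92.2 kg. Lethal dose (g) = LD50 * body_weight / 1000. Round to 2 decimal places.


Lethal dose calculation:
Lethal dose = LD50 * body_weight / 1000
= 3752 * 92.2 / 1000
= 345934.4 / 1000
= 345.93 g

345.93


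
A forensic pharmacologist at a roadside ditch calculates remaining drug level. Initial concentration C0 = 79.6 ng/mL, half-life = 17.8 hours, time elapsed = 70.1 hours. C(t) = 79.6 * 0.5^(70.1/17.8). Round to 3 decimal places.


Drug concentration decay:
Number of half-lives = t / t_half = 70.1 / 17.8 = 3.938202
Decay factor = 0.5^3.938202 = 0.06523536
C(t) = 79.6 * 0.06523536 = 5.193 ng/mL

5.193


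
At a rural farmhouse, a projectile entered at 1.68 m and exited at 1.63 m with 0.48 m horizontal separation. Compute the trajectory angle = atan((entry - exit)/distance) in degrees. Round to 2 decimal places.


Bullet trajectory angle:
Height difference = 1.68 - 1.63 = 0.05 m
angle = atan(0.05 / 0.48)
angle = atan(0.104167)
angle = 5.95 degrees

5.95


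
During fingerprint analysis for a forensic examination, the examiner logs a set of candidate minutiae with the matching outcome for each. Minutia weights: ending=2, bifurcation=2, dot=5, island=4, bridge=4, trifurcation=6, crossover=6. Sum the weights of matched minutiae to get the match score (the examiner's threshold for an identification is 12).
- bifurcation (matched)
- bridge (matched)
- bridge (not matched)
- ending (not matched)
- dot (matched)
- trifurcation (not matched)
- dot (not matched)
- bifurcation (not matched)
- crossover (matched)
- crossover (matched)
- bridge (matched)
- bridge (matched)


Weighted minutiae match score:
  bifurcation: matched, +2 (running total 2)
  bridge: matched, +4 (running total 6)
  bridge: not matched, +0
  ending: not matched, +0
  dot: matched, +5 (running total 11)
  trifurcation: not matched, +0
  dot: not matched, +0
  bifurcation: not matched, +0
  crossover: matched, +6 (running total 17)
  crossover: matched, +6 (running total 23)
  bridge: matched, +4 (running total 27)
  bridge: matched, +4 (running total 31)
Total score = 31
Threshold = 12; verdict = identification

31


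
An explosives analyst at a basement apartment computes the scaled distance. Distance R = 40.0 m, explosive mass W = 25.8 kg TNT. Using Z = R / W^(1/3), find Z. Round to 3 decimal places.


Scaled distance calculation:
W^(1/3) = 25.8^(1/3) = 2.95488
Z = R / W^(1/3) = 40.0 / 2.95488
Z = 13.537 m/kg^(1/3)

13.537
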